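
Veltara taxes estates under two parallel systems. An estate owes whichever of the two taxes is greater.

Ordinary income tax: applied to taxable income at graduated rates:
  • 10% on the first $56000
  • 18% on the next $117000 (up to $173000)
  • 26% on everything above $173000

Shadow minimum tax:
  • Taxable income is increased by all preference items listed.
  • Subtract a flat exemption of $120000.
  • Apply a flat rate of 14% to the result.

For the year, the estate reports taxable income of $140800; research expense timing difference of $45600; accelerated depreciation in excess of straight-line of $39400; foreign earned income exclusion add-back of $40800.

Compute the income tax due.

Shadow minimum tax:
  Adjusted income: $140800 + $45600 + $39400 + $40800 = $266600
  Less exemption $120000 → base $146600
  $146600 × 14% = $20524

Ordinary income tax:
  $56000 × 10% = $5600
  $84800 × 18% = $15264
  → $20864

$20864 > $20524, so the ordinary income tax governs.

$20864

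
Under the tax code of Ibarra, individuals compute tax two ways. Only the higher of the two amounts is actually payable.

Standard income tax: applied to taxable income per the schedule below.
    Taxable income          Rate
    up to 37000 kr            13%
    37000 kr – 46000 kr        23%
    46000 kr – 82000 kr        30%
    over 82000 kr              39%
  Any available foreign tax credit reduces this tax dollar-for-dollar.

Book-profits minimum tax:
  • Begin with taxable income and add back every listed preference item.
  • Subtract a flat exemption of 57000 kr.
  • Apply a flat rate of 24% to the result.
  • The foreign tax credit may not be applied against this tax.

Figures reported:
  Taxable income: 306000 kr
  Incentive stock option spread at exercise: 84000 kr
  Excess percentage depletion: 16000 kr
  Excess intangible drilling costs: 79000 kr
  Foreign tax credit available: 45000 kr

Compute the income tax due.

Book-profits minimum tax:
  Adjusted income: 306000 kr + 84000 kr + 16000 kr + 79000 kr = 485000 kr
  Less exemption 57000 kr → base 428000 kr
  428000 kr × 24% = 102720 kr

Standard income tax:
  37000 kr × 13% = 4810 kr
  9000 kr × 23% = 2070 kr
  36000 kr × 30% = 10800 kr
  224000 kr × 39% = 87360 kr
  → 105040 kr
  Less foreign tax credit 45000 kr → 60040 kr

102720 kr > 60040 kr, so the book-profits minimum tax is the binding amount.

102720 kr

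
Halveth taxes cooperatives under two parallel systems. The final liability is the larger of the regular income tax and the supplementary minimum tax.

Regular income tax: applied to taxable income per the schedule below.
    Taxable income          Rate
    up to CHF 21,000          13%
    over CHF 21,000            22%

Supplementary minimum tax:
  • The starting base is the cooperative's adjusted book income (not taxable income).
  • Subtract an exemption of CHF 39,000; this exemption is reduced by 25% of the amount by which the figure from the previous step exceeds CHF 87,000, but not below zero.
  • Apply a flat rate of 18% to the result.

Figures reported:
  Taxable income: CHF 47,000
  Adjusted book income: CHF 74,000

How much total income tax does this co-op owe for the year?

Regular income tax:
  CHF 21,000 × 13% = CHF 2,730
  CHF 26,000 × 22% = CHF 5,720
  → CHF 8,450

Supplementary minimum tax:
  Base (adjusted book income): CHF 74,000
  Exemption: CHF 74,000 ≤ CHF 87,000, so full CHF 39,000 applies
  Base: CHF 74,000 − CHF 39,000 = CHF 35,000
  CHF 35,000 × 18% = CHF 6,300

CHF 8,450 > CHF 6,300, so the regular income tax governs.

CHF 8,450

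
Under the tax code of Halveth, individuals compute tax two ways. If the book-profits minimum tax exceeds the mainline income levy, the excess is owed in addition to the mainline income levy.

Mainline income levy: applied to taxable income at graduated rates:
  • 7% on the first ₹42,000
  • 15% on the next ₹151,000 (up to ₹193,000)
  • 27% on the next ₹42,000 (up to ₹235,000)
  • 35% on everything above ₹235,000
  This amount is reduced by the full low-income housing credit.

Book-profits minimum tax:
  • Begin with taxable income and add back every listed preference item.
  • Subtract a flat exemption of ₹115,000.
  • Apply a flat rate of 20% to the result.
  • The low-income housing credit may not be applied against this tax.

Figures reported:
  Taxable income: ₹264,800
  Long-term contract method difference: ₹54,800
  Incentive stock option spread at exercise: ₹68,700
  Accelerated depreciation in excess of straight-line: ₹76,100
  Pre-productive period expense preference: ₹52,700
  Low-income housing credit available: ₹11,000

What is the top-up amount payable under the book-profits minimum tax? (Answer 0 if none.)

Mainline income levy:
  ₹42,000 × 7% = ₹2,940
  ₹151,000 × 15% = ₹22,650
  ₹42,000 × 27% = ₹11,340
  ₹29,800 × 35% = ₹10,430
  → ₹47,360
  Less low-income housing credit ₹11,000 → ₹36,360

Book-profits minimum tax:
  Adjusted income: ₹264,800 + ₹54,800 + ₹68,700 + ₹76,100 + ₹52,700 = ₹517,100
  Less exemption ₹115,000 → base ₹402,100
  ₹402,100 × 20% = ₹80,420

Excess of book-profits minimum tax over mainline income levy: ₹80,420 − ₹36,360 = ₹44,060.

₹44,060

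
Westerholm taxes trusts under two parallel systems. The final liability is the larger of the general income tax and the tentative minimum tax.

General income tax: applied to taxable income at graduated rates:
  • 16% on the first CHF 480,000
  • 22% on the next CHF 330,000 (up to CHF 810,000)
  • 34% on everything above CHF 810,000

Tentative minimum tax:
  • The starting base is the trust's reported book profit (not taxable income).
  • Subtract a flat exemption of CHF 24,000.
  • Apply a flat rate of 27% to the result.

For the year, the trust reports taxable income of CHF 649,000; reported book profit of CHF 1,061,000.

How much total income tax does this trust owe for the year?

Tentative minimum tax:
  Base (reported book profit): CHF 1,061,000
  Less exemption CHF 24,000 → base CHF 1,037,000
  CHF 1,037,000 × 27% = CHF 279,990

General income tax:
  CHF 480,000 × 16% = CHF 76,800
  CHF 169,000 × 22% = CHF 37,180
  → CHF 113,980

CHF 279,990 > CHF 113,980, so the tentative minimum tax is the binding amount.

CHF 279,990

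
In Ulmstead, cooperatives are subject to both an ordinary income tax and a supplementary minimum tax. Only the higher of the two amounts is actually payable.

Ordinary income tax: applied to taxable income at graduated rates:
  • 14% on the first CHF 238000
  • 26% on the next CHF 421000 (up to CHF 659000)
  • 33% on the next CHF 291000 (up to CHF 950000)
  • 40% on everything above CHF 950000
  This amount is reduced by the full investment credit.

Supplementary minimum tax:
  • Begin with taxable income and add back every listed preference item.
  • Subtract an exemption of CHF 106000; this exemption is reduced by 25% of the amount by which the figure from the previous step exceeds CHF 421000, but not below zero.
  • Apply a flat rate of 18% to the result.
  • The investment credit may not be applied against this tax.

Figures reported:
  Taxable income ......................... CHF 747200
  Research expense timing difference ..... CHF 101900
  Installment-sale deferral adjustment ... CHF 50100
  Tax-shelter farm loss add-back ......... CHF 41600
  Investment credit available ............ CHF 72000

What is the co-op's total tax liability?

CHF 169344

Ordinary income tax:
  CHF 238000 × 14% = CHF 33320
  CHF 421000 × 26% = CHF 109460
  CHF 88200 × 33% = CHF 29106
  → CHF 171886
  Less investment credit CHF 72000 → CHF 99886

Supplementary minimum tax:
  Adjusted income: CHF 747200 + CHF 101900 + CHF 50100 + CHF 41600 = CHF 940800
  Exemption: 25% × (CHF 940800 − CHF 421000) = CHF 129950 ≥ CHF 106000, so the exemption is fully phased out
  Base: CHF 940800 − CHF 0 = CHF 940800
  CHF 940800 × 18% = CHF 169344

CHF 169344 > CHF 99886, so the supplementary minimum tax is the binding amount.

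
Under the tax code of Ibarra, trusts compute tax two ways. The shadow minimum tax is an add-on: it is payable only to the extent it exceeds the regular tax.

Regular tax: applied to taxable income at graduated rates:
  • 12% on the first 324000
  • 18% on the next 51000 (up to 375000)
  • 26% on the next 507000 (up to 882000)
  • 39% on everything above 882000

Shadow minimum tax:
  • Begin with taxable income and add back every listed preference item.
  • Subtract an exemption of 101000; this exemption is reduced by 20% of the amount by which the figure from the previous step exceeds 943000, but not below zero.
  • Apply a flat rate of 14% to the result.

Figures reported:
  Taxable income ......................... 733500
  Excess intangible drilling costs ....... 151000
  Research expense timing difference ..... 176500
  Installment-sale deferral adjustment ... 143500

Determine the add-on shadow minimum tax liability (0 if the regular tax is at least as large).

20542

Shadow minimum tax:
  Adjusted income: 733500 + 151000 + 176500 + 143500 = 1204500
  Exemption: 101000 − 20% × (1204500 − 943000) = 101000 − 52300 = 48700
  Base: 1204500 − 48700 = 1155800
  1155800 × 14% = 161812

Regular tax:
  324000 × 12% = 38880
  51000 × 18% = 9180
  358500 × 26% = 93210
  → 141270

Excess of shadow minimum tax over regular tax: 161812 − 141270 = 20542.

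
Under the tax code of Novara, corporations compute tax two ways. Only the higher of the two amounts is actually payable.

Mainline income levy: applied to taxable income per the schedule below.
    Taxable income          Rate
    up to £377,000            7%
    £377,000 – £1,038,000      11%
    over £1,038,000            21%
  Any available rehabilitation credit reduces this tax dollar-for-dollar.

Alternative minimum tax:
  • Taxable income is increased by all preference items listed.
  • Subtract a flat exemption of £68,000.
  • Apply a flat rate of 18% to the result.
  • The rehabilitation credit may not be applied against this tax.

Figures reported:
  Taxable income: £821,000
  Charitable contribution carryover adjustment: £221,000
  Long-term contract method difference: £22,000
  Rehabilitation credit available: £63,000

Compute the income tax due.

Mainline income levy:
  £377,000 × 7% = £26,390
  £444,000 × 11% = £48,840
  → £75,230
  Less rehabilitation credit £63,000 → £12,230

Alternative minimum tax:
  Adjusted income: £821,000 + £221,000 + £22,000 = £1,064,000
  Less exemption £68,000 → base £996,000
  £996,000 × 18% = £179,280

£179,280 > £12,230, so the alternative minimum tax is the binding amount.

£179,280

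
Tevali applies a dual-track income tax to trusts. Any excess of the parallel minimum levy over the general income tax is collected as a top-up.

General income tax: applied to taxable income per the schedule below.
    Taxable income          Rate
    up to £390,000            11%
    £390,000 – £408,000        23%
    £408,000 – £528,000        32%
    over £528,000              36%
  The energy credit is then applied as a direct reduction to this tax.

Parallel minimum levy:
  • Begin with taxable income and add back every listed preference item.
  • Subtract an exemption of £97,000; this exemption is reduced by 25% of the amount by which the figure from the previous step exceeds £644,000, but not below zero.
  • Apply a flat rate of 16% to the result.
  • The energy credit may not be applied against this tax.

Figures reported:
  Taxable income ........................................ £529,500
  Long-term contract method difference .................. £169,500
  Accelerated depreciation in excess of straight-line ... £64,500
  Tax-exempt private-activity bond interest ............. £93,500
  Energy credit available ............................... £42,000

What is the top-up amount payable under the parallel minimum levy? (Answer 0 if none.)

£86,140

Parallel minimum levy:
  Adjusted income: £529,500 + £169,500 + £64,500 + £93,500 = £857,000
  Exemption: £97,000 − 25% × (£857,000 − £644,000) = £97,000 − £53,250 = £43,750
  Base: £857,000 − £43,750 = £813,250
  £813,250 × 16% = £130,120

General income tax:
  £390,000 × 11% = £42,900
  £18,000 × 23% = £4,140
  £120,000 × 32% = £38,400
  £1,500 × 36% = £540
  → £85,980
  Less energy credit £42,000 → £43,980

Excess of parallel minimum levy over general income tax: £130,120 − £43,980 = £86,140.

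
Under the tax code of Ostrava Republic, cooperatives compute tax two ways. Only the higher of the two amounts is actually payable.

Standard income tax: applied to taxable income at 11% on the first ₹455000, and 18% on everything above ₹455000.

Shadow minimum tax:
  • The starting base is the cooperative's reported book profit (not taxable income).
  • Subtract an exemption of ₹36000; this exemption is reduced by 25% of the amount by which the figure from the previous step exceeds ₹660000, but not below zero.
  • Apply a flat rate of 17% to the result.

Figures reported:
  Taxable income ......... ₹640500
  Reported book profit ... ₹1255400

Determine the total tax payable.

Shadow minimum tax:
  Base (reported book profit): ₹1255400
  Exemption: 25% × (₹1255400 − ₹660000) = ₹148850 ≥ ₹36000, so the exemption is fully phased out
  Base: ₹1255400 − ₹0 = ₹1255400
  ₹1255400 × 17% = ₹213418

Standard income tax:
  ₹455000 × 11% = ₹50050
  ₹185500 × 18% = ₹33390
  → ₹83440

₹213418 > ₹83440, so the shadow minimum tax is the binding amount.

₹213418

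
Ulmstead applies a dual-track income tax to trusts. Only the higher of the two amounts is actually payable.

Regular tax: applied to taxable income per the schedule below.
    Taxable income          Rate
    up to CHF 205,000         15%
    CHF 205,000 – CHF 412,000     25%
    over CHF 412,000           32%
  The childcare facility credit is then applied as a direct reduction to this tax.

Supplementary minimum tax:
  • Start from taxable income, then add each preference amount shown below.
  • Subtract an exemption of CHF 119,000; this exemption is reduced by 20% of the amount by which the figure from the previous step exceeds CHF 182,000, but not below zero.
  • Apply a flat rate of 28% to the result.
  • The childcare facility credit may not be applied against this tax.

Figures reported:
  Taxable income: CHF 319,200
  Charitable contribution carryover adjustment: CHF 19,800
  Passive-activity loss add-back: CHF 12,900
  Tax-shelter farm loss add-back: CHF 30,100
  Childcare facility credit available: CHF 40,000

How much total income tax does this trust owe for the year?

Regular tax:
  CHF 205,000 × 15% = CHF 30,750
  CHF 114,200 × 25% = CHF 28,550
  → CHF 59,300
  Less childcare facility credit CHF 40,000 → CHF 19,300

Supplementary minimum tax:
  Adjusted income: CHF 319,200 + CHF 19,800 + CHF 12,900 + CHF 30,100 = CHF 382,000
  Exemption: CHF 119,000 − 20% × (CHF 382,000 − CHF 182,000) = CHF 119,000 − CHF 40,000 = CHF 79,000
  Base: CHF 382,000 − CHF 79,000 = CHF 303,000
  CHF 303,000 × 28% = CHF 84,840

CHF 84,840 > CHF 19,300, so the supplementary minimum tax is the binding amount.

CHF 84,840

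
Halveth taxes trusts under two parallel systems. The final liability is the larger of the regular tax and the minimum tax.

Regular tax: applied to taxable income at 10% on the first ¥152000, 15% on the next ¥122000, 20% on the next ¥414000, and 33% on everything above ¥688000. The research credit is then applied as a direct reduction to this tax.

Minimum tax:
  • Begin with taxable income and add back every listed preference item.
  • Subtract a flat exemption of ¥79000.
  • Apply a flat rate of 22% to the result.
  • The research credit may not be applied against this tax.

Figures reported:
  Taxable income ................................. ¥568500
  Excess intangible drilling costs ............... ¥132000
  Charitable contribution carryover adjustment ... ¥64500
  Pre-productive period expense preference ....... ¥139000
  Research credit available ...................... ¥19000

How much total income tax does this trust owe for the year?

¥181500

Regular tax:
  ¥152000 × 10% = ¥15200
  ¥122000 × 15% = ¥18300
  ¥294500 × 20% = ¥58900
  → ¥92400
  Less research credit ¥19000 → ¥73400

Minimum tax:
  Adjusted income: ¥568500 + ¥132000 + ¥64500 + ¥139000 = ¥904000
  Less exemption ¥79000 → base ¥825000
  ¥825000 × 22% = ¥181500

¥181500 > ¥73400, so the minimum tax is the binding amount.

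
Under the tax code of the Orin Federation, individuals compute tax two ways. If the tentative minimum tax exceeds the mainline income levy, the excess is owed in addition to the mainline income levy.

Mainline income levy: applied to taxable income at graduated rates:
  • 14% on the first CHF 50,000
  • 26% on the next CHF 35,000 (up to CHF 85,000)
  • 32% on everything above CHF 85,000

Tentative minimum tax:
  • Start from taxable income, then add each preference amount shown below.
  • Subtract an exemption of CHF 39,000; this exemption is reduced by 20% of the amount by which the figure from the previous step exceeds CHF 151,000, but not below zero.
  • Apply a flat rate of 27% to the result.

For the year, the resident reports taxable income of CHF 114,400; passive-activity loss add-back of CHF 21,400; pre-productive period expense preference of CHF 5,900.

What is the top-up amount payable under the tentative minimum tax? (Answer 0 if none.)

CHF 2,221

Tentative minimum tax:
  Adjusted income: CHF 114,400 + CHF 21,400 + CHF 5,900 = CHF 141,700
  Exemption: CHF 141,700 ≤ CHF 151,000, so full CHF 39,000 applies
  Base: CHF 141,700 − CHF 39,000 = CHF 102,700
  CHF 102,700 × 27% = CHF 27,729

Mainline income levy:
  CHF 50,000 × 14% = CHF 7,000
  CHF 35,000 × 26% = CHF 9,100
  CHF 29,400 × 32% = CHF 9,408
  → CHF 25,508

Excess of tentative minimum tax over mainline income levy: CHF 27,729 − CHF 25,508 = CHF 2,221.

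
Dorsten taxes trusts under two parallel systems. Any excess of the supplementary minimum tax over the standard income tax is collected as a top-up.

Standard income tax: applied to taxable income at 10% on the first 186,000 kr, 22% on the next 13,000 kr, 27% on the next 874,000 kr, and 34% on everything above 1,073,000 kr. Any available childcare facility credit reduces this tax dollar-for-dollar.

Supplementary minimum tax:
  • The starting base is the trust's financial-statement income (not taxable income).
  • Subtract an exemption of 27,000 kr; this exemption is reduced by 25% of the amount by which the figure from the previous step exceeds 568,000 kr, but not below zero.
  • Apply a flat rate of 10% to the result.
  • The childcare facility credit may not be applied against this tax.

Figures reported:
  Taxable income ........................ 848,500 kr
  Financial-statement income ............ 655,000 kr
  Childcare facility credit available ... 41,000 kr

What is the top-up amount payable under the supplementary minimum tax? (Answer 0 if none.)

0 kr

Supplementary minimum tax:
  Base (financial-statement income): 655,000 kr
  Exemption: 27,000 kr − 25% × (655,000 kr − 568,000 kr) = 27,000 kr − 21,750 kr = 5,250 kr
  Base: 655,000 kr − 5,250 kr = 649,750 kr
  649,750 kr × 10% = 64,975 kr

Standard income tax:
  186,000 kr × 10% = 18,600 kr
  13,000 kr × 22% = 2,860 kr
  649,500 kr × 27% = 175,365 kr
  → 196,825 kr
  Less childcare facility credit 41,000 kr → 155,825 kr

64,975 kr ≤ 155,825 kr, so no add-on is due.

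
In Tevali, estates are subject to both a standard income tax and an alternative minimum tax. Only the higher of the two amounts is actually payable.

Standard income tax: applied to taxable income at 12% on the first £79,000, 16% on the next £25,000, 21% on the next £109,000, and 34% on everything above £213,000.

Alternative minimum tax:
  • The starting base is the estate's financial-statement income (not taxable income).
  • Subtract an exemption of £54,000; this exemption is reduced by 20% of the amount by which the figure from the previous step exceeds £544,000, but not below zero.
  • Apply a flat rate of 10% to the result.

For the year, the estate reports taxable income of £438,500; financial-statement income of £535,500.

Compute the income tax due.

Standard income tax:
  £79,000 × 12% = £9,480
  £25,000 × 16% = £4,000
  £109,000 × 21% = £22,890
  £225,500 × 34% = £76,670
  → £113,040

Alternative minimum tax:
  Base (financial-statement income): £535,500
  Exemption: £535,500 ≤ £544,000, so full £54,000 applies
  Base: £535,500 − £54,000 = £481,500
  £481,500 × 10% = £48,150

£113,040 > £48,150, so the standard income tax governs.

£113,040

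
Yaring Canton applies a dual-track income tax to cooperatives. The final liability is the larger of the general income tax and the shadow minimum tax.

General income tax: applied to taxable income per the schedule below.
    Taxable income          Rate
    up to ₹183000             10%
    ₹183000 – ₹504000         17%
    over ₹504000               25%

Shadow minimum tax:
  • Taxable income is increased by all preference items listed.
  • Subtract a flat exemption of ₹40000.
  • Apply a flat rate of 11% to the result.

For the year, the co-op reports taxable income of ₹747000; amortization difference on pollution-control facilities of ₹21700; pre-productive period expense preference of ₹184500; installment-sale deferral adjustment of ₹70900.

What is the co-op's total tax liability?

₹133620

Shadow minimum tax:
  Adjusted income: ₹747000 + ₹21700 + ₹184500 + ₹70900 = ₹1024100
  Less exemption ₹40000 → base ₹984100
  ₹984100 × 11% = ₹108251

General income tax:
  ₹183000 × 10% = ₹18300
  ₹321000 × 17% = ₹54570
  ₹243000 × 25% = ₹60750
  → ₹133620

₹133620 > ₹108251, so the general income tax governs.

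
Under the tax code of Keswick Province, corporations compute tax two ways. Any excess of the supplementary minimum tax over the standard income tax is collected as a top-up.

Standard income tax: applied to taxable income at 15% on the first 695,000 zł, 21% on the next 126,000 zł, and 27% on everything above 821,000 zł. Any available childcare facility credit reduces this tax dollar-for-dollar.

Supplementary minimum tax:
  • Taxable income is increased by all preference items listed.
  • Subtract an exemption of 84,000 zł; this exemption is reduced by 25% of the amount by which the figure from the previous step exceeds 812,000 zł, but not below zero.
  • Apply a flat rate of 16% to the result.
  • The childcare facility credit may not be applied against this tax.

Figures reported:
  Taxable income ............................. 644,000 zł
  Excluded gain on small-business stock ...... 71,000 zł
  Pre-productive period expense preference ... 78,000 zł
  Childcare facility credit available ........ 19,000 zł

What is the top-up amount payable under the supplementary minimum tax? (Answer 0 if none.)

35,840 zł

Supplementary minimum tax:
  Adjusted income: 644,000 zł + 71,000 zł + 78,000 zł = 793,000 zł
  Exemption: 793,000 zł ≤ 812,000 zł, so full 84,000 zł applies
  Base: 793,000 zł − 84,000 zł = 709,000 zł
  709,000 zł × 16% = 113,440 zł

Standard income tax:
  644,000 zł × 15% = 96,600 zł
  Less childcare facility credit 19,000 zł → 77,600 zł

Excess of supplementary minimum tax over standard income tax: 113,440 zł − 77,600 zł = 35,840 zł.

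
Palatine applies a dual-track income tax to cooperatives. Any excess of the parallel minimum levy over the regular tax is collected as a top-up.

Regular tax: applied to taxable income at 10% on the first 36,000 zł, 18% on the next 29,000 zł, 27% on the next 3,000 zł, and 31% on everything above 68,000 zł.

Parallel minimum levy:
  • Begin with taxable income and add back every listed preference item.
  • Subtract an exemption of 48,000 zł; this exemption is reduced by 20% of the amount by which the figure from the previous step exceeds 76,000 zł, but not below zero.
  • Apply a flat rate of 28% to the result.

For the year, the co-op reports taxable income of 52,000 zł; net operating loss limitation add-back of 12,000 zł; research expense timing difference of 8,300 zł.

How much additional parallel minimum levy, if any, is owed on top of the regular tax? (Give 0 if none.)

324 zł

Regular tax:
  36,000 zł × 10% = 3,600 zł
  16,000 zł × 18% = 2,880 zł
  → 6,480 zł

Parallel minimum levy:
  Adjusted income: 52,000 zł + 12,000 zł + 8,300 zł = 72,300 zł
  Exemption: 72,300 zł ≤ 76,000 zł, so full 48,000 zł applies
  Base: 72,300 zł − 48,000 zł = 24,300 zł
  24,300 zł × 28% = 6,804 zł

Excess of parallel minimum levy over regular tax: 6,804 zł − 6,480 zł = 324 zł.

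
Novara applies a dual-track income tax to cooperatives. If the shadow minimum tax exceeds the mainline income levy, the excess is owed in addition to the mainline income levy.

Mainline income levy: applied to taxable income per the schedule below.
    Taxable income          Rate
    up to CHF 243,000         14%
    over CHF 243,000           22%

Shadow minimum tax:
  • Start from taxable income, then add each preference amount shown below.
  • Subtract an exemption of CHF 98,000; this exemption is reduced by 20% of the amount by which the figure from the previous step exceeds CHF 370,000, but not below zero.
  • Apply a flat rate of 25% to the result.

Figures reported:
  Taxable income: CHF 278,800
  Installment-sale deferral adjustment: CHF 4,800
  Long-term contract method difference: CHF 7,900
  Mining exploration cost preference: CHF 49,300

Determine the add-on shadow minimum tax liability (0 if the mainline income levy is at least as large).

CHF 18,804

Mainline income levy:
  CHF 243,000 × 14% = CHF 34,020
  CHF 35,800 × 22% = CHF 7,876
  → CHF 41,896

Shadow minimum tax:
  Adjusted income: CHF 278,800 + CHF 4,800 + CHF 7,900 + CHF 49,300 = CHF 340,800
  Exemption: CHF 340,800 ≤ CHF 370,000, so full CHF 98,000 applies
  Base: CHF 340,800 − CHF 98,000 = CHF 242,800
  CHF 242,800 × 25% = CHF 60,700

Excess of shadow minimum tax over mainline income levy: CHF 60,700 − CHF 41,896 = CHF 18,804.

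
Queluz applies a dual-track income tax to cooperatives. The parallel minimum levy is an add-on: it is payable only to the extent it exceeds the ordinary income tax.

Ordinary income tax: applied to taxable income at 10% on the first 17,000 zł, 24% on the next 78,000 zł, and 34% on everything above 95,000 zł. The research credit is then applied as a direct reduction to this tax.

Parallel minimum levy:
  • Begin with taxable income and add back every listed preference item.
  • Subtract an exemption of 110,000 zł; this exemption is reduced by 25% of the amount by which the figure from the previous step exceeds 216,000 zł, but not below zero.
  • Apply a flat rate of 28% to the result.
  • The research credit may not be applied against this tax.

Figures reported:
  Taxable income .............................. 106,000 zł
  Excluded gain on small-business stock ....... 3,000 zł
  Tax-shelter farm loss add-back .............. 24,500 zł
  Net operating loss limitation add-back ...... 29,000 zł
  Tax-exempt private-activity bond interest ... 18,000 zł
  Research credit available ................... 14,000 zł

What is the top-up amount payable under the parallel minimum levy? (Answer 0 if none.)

9,580 zł

Ordinary income tax:
  17,000 zł × 10% = 1,700 zł
  78,000 zł × 24% = 18,720 zł
  11,000 zł × 34% = 3,740 zł
  → 24,160 zł
  Less research credit 14,000 zł → 10,160 zł

Parallel minimum levy:
  Adjusted income: 106,000 zł + 3,000 zł + 24,500 zł + 29,000 zł + 18,000 zł = 180,500 zł
  Exemption: 180,500 zł ≤ 216,000 zł, so full 110,000 zł applies
  Base: 180,500 zł − 110,000 zł = 70,500 zł
  70,500 zł × 28% = 19,740 zł

Excess of parallel minimum levy over ordinary income tax: 19,740 zł − 10,160 zł = 9,580 zł.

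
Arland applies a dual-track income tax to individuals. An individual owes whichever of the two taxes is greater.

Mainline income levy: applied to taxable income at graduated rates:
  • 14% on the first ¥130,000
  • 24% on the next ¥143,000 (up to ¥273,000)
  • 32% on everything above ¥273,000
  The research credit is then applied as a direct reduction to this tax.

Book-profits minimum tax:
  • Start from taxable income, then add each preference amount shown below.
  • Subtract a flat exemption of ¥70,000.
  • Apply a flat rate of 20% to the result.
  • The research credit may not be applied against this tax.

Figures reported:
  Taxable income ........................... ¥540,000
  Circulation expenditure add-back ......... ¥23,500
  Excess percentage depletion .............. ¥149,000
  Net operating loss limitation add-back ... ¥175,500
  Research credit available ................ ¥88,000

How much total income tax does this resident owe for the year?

¥163,600

Book-profits minimum tax:
  Adjusted income: ¥540,000 + ¥23,500 + ¥149,000 + ¥175,500 = ¥888,000
  Less exemption ¥70,000 → base ¥818,000
  ¥818,000 × 20% = ¥163,600

Mainline income levy:
  ¥130,000 × 14% = ¥18,200
  ¥143,000 × 24% = ¥34,320
  ¥267,000 × 32% = ¥85,440
  → ¥137,960
  Less research credit ¥88,000 → ¥49,960

¥163,600 > ¥49,960, so the book-profits minimum tax is the binding amount.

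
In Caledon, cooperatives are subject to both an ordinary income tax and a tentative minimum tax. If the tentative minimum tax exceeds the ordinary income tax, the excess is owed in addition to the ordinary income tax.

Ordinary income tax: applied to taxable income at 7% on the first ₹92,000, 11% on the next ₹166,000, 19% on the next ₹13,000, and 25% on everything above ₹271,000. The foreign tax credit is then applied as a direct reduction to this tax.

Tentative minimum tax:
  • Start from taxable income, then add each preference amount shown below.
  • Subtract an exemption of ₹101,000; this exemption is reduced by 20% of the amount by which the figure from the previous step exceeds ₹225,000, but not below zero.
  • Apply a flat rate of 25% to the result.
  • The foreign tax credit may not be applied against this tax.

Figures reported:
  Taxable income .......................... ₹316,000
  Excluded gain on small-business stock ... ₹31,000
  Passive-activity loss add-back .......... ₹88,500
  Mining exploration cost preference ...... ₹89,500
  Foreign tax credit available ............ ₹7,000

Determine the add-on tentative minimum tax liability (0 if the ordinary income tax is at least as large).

₹89,580

Ordinary income tax:
  ₹92,000 × 7% = ₹6,440
  ₹166,000 × 11% = ₹18,260
  ₹13,000 × 19% = ₹2,470
  ₹45,000 × 25% = ₹11,250
  → ₹38,420
  Less foreign tax credit ₹7,000 → ₹31,420

Tentative minimum tax:
  Adjusted income: ₹316,000 + ₹31,000 + ₹88,500 + ₹89,500 = ₹525,000
  Exemption: ₹101,000 − 20% × (₹525,000 − ₹225,000) = ₹101,000 − ₹60,000 = ₹41,000
  Base: ₹525,000 − ₹41,000 = ₹484,000
  ₹484,000 × 25% = ₹121,000

Excess of tentative minimum tax over ordinary income tax: ₹121,000 − ₹31,420 = ₹89,580.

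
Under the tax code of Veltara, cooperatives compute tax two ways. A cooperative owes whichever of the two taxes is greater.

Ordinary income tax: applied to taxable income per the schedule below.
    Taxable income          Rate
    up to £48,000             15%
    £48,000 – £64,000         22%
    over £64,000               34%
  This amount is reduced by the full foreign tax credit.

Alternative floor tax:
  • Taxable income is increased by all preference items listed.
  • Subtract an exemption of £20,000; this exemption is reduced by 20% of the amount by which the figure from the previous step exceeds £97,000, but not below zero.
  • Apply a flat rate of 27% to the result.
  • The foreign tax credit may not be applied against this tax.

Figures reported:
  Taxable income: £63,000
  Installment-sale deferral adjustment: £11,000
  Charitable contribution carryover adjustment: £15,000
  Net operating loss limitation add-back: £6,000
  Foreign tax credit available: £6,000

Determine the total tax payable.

£20,250

Alternative floor tax:
  Adjusted income: £63,000 + £11,000 + £15,000 + £6,000 = £95,000
  Exemption: £95,000 ≤ £97,000, so full £20,000 applies
  Base: £95,000 − £20,000 = £75,000
  £75,000 × 27% = £20,250

Ordinary income tax:
  £48,000 × 15% = £7,200
  £15,000 × 22% = £3,300
  → £10,500
  Less foreign tax credit £6,000 → £4,500

£20,250 > £4,500, so the alternative floor tax is the binding amount.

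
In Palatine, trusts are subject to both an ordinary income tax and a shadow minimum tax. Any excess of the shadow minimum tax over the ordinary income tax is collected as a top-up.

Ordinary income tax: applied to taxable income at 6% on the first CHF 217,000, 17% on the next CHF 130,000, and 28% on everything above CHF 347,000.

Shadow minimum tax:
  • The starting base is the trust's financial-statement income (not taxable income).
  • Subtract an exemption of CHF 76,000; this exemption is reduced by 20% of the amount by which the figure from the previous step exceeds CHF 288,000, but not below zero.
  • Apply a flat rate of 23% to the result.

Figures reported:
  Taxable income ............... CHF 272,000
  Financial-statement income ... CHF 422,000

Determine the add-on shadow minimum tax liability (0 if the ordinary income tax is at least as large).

CHF 63,374

Ordinary income tax:
  CHF 217,000 × 6% = CHF 13,020
  CHF 55,000 × 17% = CHF 9,350
  → CHF 22,370

Shadow minimum tax:
  Base (financial-statement income): CHF 422,000
  Exemption: CHF 76,000 − 20% × (CHF 422,000 − CHF 288,000) = CHF 76,000 − CHF 26,800 = CHF 49,200
  Base: CHF 422,000 − CHF 49,200 = CHF 372,800
  CHF 372,800 × 23% = CHF 85,744

Excess of shadow minimum tax over ordinary income tax: CHF 85,744 − CHF 22,370 = CHF 63,374.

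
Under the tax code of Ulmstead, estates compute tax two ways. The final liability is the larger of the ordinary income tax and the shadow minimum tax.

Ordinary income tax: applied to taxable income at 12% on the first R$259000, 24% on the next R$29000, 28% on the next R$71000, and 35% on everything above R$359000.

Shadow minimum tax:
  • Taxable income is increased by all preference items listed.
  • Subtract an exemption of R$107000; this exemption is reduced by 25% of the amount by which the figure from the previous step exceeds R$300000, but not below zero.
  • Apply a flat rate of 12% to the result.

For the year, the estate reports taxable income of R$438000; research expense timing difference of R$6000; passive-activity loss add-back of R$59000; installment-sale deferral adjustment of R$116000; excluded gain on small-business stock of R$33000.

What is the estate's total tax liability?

R$85570

Shadow minimum tax:
  Adjusted income: R$438000 + R$6000 + R$59000 + R$116000 + R$33000 = R$652000
  Exemption: R$107000 − 25% × (R$652000 − R$300000) = R$107000 − R$88000 = R$19000
  Base: R$652000 − R$19000 = R$633000
  R$633000 × 12% = R$75960

Ordinary income tax:
  R$259000 × 12% = R$31080
  R$29000 × 24% = R$6960
  R$71000 × 28% = R$19880
  R$79000 × 35% = R$27650
  → R$85570

R$85570 > R$75960, so the ordinary income tax governs.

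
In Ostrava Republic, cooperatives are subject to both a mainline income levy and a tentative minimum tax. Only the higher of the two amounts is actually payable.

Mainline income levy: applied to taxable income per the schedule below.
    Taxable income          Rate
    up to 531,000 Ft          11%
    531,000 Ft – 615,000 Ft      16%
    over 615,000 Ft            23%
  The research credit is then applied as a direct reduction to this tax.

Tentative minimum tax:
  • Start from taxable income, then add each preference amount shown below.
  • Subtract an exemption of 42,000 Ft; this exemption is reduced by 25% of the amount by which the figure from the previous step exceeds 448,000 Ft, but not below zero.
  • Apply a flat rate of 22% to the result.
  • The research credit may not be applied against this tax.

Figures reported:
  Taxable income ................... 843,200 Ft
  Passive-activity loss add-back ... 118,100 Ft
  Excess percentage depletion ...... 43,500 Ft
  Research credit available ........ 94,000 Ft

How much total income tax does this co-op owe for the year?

221,056 Ft

Mainline income levy:
  531,000 Ft × 11% = 58,410 Ft
  84,000 Ft × 16% = 13,440 Ft
  228,200 Ft × 23% = 52,486 Ft
  → 124,336 Ft
  Less research credit 94,000 Ft → 30,336 Ft

Tentative minimum tax:
  Adjusted income: 843,200 Ft + 118,100 Ft + 43,500 Ft = 1,004,800 Ft
  Exemption: 25% × (1,004,800 Ft − 448,000 Ft) = 139,200 Ft ≥ 42,000 Ft, so the exemption is fully phased out
  Base: 1,004,800 Ft − 0 Ft = 1,004,800 Ft
  1,004,800 Ft × 22% = 221,056 Ft

221,056 Ft > 30,336 Ft, so the tentative minimum tax is the binding amount.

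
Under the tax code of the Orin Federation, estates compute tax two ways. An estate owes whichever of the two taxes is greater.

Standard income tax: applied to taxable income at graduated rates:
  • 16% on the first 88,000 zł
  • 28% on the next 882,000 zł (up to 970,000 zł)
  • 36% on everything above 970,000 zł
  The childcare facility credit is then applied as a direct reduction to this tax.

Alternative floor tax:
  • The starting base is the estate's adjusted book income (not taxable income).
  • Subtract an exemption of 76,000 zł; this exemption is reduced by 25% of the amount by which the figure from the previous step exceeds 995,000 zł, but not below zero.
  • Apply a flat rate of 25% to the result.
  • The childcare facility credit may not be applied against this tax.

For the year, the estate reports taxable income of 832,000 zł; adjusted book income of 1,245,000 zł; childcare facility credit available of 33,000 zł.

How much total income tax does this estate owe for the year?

307,875 zł

Alternative floor tax:
  Base (adjusted book income): 1,245,000 zł
  Exemption: 76,000 zł − 25% × (1,245,000 zł − 995,000 zł) = 76,000 zł − 62,500 zł = 13,500 zł
  Base: 1,245,000 zł − 13,500 zł = 1,231,500 zł
  1,231,500 zł × 25% = 307,875 zł

Standard income tax:
  88,000 zł × 16% = 14,080 zł
  744,000 zł × 28% = 208,320 zł
  → 222,400 zł
  Less childcare facility credit 33,000 zł → 189,400 zł

307,875 zł > 189,400 zł, so the alternative floor tax is the binding amount.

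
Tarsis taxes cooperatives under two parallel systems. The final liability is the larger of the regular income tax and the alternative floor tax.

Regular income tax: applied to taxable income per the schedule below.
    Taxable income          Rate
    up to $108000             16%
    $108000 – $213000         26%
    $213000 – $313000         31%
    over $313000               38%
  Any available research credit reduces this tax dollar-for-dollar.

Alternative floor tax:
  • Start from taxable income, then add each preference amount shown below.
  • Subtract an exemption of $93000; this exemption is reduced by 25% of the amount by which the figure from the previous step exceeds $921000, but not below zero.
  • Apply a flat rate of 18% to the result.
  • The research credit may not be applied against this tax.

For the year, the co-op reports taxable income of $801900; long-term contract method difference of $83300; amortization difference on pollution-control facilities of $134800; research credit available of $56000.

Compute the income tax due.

$205362

Regular income tax:
  $108000 × 16% = $17280
  $105000 × 26% = $27300
  $100000 × 31% = $31000
  $488900 × 38% = $185782
  → $261362
  Less research credit $56000 → $205362

Alternative floor tax:
  Adjusted income: $801900 + $83300 + $134800 = $1020000
  Exemption: $93000 − 25% × ($1020000 − $921000) = $93000 − $24750 = $68250
  Base: $1020000 − $68250 = $951750
  $951750 × 18% = $171315

$205362 > $171315, so the regular income tax governs.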